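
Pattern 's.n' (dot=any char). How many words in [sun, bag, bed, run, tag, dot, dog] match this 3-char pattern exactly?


Pattern 's.n' means: starts with 's', any single char, ends with 'n'.
Checking each word (must be exactly 3 chars):
  'sun' (len=3): MATCH
  'bag' (len=3): no
  'bed' (len=3): no
  'run' (len=3): no
  'tag' (len=3): no
  'dot' (len=3): no
  'dog' (len=3): no
Matching words: ['sun']
Total: 1

1


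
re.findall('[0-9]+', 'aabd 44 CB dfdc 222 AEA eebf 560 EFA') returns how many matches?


Pattern '[0-9]+' finds one or more digits.
Text: 'aabd 44 CB dfdc 222 AEA eebf 560 EFA'
Scanning for matches:
  Match 1: '44'
  Match 2: '222'
  Match 3: '560'
Total matches: 3

3


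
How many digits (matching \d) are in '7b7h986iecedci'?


\d matches any digit 0-9.
Scanning '7b7h986iecedci':
  pos 0: '7' -> DIGIT
  pos 2: '7' -> DIGIT
  pos 4: '9' -> DIGIT
  pos 5: '8' -> DIGIT
  pos 6: '6' -> DIGIT
Digits found: ['7', '7', '9', '8', '6']
Total: 5

5


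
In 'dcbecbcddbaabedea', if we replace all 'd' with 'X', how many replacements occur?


re.sub('d', 'X', text) replaces every occurrence of 'd' with 'X'.
Text: 'dcbecbcddbaabedea'
Scanning for 'd':
  pos 0: 'd' -> replacement #1
  pos 7: 'd' -> replacement #2
  pos 8: 'd' -> replacement #3
  pos 14: 'd' -> replacement #4
Total replacements: 4

4


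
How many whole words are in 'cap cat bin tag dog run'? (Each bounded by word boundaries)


Word boundaries (\b) mark the start/end of each word.
Text: 'cap cat bin tag dog run'
Splitting by whitespace:
  Word 1: 'cap'
  Word 2: 'cat'
  Word 3: 'bin'
  Word 4: 'tag'
  Word 5: 'dog'
  Word 6: 'run'
Total whole words: 6

6


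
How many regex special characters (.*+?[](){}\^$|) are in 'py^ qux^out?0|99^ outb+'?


Regex special characters are: . * + ? [ ] ( ) { } \ ^ $ |
Scanning 'py^ qux^out?0|99^ outb+':
  pos 2: '^' -> SPECIAL
  pos 7: '^' -> SPECIAL
  pos 11: '?' -> SPECIAL
  pos 13: '|' -> SPECIAL
  pos 16: '^' -> SPECIAL
  pos 22: '+' -> SPECIAL
Special chars found: ['^', '^', '?', '|', '^', '+']
Total: 6

6


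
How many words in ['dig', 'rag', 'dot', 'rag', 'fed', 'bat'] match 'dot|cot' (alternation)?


Alternation 'dot|cot' matches either 'dot' or 'cot'.
Checking each word:
  'dig' -> no
  'rag' -> no
  'dot' -> MATCH
  'rag' -> no
  'fed' -> no
  'bat' -> no
Matches: ['dot']
Count: 1

1


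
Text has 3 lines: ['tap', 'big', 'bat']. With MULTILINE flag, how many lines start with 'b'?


With MULTILINE flag, ^ matches the start of each line.
Lines: ['tap', 'big', 'bat']
Checking which lines start with 'b':
  Line 1: 'tap' -> no
  Line 2: 'big' -> MATCH
  Line 3: 'bat' -> MATCH
Matching lines: ['big', 'bat']
Count: 2

2


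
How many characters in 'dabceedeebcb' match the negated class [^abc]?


Negated class [^abc] matches any char NOT in {a, b, c}
Scanning 'dabceedeebcb':
  pos 0: 'd' -> MATCH
  pos 1: 'a' -> no (excluded)
  pos 2: 'b' -> no (excluded)
  pos 3: 'c' -> no (excluded)
  pos 4: 'e' -> MATCH
  pos 5: 'e' -> MATCH
  pos 6: 'd' -> MATCH
  pos 7: 'e' -> MATCH
  pos 8: 'e' -> MATCH
  pos 9: 'b' -> no (excluded)
  pos 10: 'c' -> no (excluded)
  pos 11: 'b' -> no (excluded)
Total matches: 6

6


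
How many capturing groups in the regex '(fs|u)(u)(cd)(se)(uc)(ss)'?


To count capturing groups, count each '(' that starts a group.
Pattern: '(fs|u)(u)(cd)(se)(uc)(ss)'
Walking through the pattern:
  Position 0: '(' -> group #1
  Position 6: '(' -> group #2
  Position 9: '(' -> group #3
  Position 13: '(' -> group #4
  Position 17: '(' -> group #5
  Position 21: '(' -> group #6
Total capturing groups: 6

6


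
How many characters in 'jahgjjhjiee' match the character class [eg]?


Character class [eg] matches any of: {e, g}
Scanning string 'jahgjjhjiee' character by character:
  pos 0: 'j' -> no
  pos 1: 'a' -> no
  pos 2: 'h' -> no
  pos 3: 'g' -> MATCH
  pos 4: 'j' -> no
  pos 5: 'j' -> no
  pos 6: 'h' -> no
  pos 7: 'j' -> no
  pos 8: 'i' -> no
  pos 9: 'e' -> MATCH
  pos 10: 'e' -> MATCH
Total matches: 3

3


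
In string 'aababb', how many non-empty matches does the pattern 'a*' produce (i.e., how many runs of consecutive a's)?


Pattern 'a*' matches zero or more a's. We want non-empty runs of consecutive a's.
String: 'aababb'
Walking through the string to find runs of a's:
  Run 1: positions 0-1 -> 'aa'
  Run 2: positions 3-3 -> 'a'
Non-empty runs found: ['aa', 'a']
Count: 2

2


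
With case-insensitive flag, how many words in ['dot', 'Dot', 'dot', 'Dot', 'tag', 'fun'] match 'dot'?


Case-insensitive matching: compare each word's lowercase form to 'dot'.
  'dot' -> lower='dot' -> MATCH
  'Dot' -> lower='dot' -> MATCH
  'dot' -> lower='dot' -> MATCH
  'Dot' -> lower='dot' -> MATCH
  'tag' -> lower='tag' -> no
  'fun' -> lower='fun' -> no
Matches: ['dot', 'Dot', 'dot', 'Dot']
Count: 4

4


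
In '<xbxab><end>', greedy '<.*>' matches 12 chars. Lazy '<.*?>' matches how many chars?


Greedy '<.*>' tries to match as MUCH as possible.
Lazy '<.*?>' tries to match as LITTLE as possible.

String: '<xbxab><end>'
Greedy '<.*>' starts at first '<' and extends to the LAST '>': '<xbxab><end>' (12 chars)
Lazy '<.*?>' starts at first '<' and stops at the FIRST '>': '<xbxab>' (7 chars)

7


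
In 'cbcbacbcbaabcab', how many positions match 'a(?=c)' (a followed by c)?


Lookahead 'a(?=c)' matches 'a' only when followed by 'c'.
String: 'cbcbacbcbaabcab'
Checking each position where char is 'a':
  pos 4: 'a' -> MATCH (next='c')
  pos 9: 'a' -> no (next='a')
  pos 10: 'a' -> no (next='b')
  pos 13: 'a' -> no (next='b')
Matching positions: [4]
Count: 1

1


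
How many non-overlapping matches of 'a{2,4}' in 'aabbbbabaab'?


Pattern 'a{2,4}' matches between 2 and 4 consecutive a's (greedy).
String: 'aabbbbabaab'
Finding runs of a's and applying greedy matching:
  Run at pos 0: 'aa' (length 2)
  Run at pos 6: 'a' (length 1)
  Run at pos 8: 'aa' (length 2)
Matches: ['aa', 'aa']
Count: 2

2


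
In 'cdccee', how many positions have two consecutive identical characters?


Looking for consecutive identical characters in 'cdccee':
  pos 0-1: 'c' vs 'd' -> different
  pos 1-2: 'd' vs 'c' -> different
  pos 2-3: 'c' vs 'c' -> MATCH ('cc')
  pos 3-4: 'c' vs 'e' -> different
  pos 4-5: 'e' vs 'e' -> MATCH ('ee')
Consecutive identical pairs: ['cc', 'ee']
Count: 2

2


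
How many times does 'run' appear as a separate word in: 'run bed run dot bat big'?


Scanning each word for exact match 'run':
  Word 1: 'run' -> MATCH
  Word 2: 'bed' -> no
  Word 3: 'run' -> MATCH
  Word 4: 'dot' -> no
  Word 5: 'bat' -> no
  Word 6: 'big' -> no
Total matches: 2

2


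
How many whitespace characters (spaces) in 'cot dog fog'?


\s matches whitespace characters (spaces, tabs, etc.).
Text: 'cot dog fog'
This text has 3 words separated by spaces.
Number of spaces = number of words - 1 = 3 - 1 = 2

2


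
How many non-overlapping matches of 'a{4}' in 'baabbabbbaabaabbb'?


Pattern 'a{4}' matches exactly 4 consecutive a's (greedy, non-overlapping).
String: 'baabbabbbaabaabbb'
Scanning for runs of a's:
  Run at pos 1: 'aa' (length 2) -> 0 match(es)
  Run at pos 5: 'a' (length 1) -> 0 match(es)
  Run at pos 9: 'aa' (length 2) -> 0 match(es)
  Run at pos 12: 'aa' (length 2) -> 0 match(es)
Matches found: []
Total: 0

0


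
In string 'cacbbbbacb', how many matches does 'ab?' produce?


Pattern 'ab?' matches 'a' optionally followed by 'b'.
String: 'cacbbbbacb'
Scanning left to right for 'a' then checking next char:
  Match 1: 'a' (a not followed by b)
  Match 2: 'a' (a not followed by b)
Total matches: 2

2


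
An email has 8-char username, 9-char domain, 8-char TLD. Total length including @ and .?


An email address has format: username@domain.tld
Username length: 8
'@' character: 1
Domain length: 9
'.' character: 1
TLD length: 8
Total = 8 + 1 + 9 + 1 + 8 = 27

27


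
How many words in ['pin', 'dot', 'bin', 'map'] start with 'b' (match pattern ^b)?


Pattern ^b anchors to start of word. Check which words begin with 'b':
  'pin' -> no
  'dot' -> no
  'bin' -> MATCH (starts with 'b')
  'map' -> no
Matching words: ['bin']
Count: 1

1


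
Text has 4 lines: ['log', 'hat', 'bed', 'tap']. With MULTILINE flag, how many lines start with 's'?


With MULTILINE flag, ^ matches the start of each line.
Lines: ['log', 'hat', 'bed', 'tap']
Checking which lines start with 's':
  Line 1: 'log' -> no
  Line 2: 'hat' -> no
  Line 3: 'bed' -> no
  Line 4: 'tap' -> no
Matching lines: []
Count: 0

0


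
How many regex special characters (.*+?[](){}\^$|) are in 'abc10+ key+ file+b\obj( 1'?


Regex special characters are: . * + ? [ ] ( ) { } \ ^ $ |
Scanning 'abc10+ key+ file+b\obj( 1':
  pos 5: '+' -> SPECIAL
  pos 10: '+' -> SPECIAL
  pos 16: '+' -> SPECIAL
  pos 18: '\' -> SPECIAL
  pos 22: '(' -> SPECIAL
Special chars found: ['+', '+', '+', '\\', '(']
Total: 5

5


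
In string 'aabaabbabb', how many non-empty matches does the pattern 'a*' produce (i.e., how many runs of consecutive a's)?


Pattern 'a*' matches zero or more a's. We want non-empty runs of consecutive a's.
String: 'aabaabbabb'
Walking through the string to find runs of a's:
  Run 1: positions 0-1 -> 'aa'
  Run 2: positions 3-4 -> 'aa'
  Run 3: positions 7-7 -> 'a'
Non-empty runs found: ['aa', 'aa', 'a']
Count: 3

3


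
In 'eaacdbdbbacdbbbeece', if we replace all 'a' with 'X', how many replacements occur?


re.sub('a', 'X', text) replaces every occurrence of 'a' with 'X'.
Text: 'eaacdbdbbacdbbbeece'
Scanning for 'a':
  pos 1: 'a' -> replacement #1
  pos 2: 'a' -> replacement #2
  pos 9: 'a' -> replacement #3
Total replacements: 3

3


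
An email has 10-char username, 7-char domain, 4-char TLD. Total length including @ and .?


An email address has format: username@domain.tld
Username length: 10
'@' character: 1
Domain length: 7
'.' character: 1
TLD length: 4
Total = 10 + 1 + 7 + 1 + 4 = 23

23


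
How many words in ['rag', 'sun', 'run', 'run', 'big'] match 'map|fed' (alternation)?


Alternation 'map|fed' matches either 'map' or 'fed'.
Checking each word:
  'rag' -> no
  'sun' -> no
  'run' -> no
  'run' -> no
  'big' -> no
Matches: []
Count: 0

0


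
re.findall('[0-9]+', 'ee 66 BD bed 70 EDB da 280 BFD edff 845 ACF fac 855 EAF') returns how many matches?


Pattern '[0-9]+' finds one or more digits.
Text: 'ee 66 BD bed 70 EDB da 280 BFD edff 845 ACF fac 855 EAF'
Scanning for matches:
  Match 1: '66'
  Match 2: '70'
  Match 3: '280'
  Match 4: '845'
  Match 5: '855'
Total matches: 5

5


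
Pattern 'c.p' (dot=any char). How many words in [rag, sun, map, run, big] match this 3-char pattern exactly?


Pattern 'c.p' means: starts with 'c', any single char, ends with 'p'.
Checking each word (must be exactly 3 chars):
  'rag' (len=3): no
  'sun' (len=3): no
  'map' (len=3): no
  'run' (len=3): no
  'big' (len=3): no
Matching words: []
Total: 0

0


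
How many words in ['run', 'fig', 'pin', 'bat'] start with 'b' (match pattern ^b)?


Pattern ^b anchors to start of word. Check which words begin with 'b':
  'run' -> no
  'fig' -> no
  'pin' -> no
  'bat' -> MATCH (starts with 'b')
Matching words: ['bat']
Count: 1

1


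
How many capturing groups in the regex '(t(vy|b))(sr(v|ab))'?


To count capturing groups, count each '(' that starts a group.
Pattern: '(t(vy|b))(sr(v|ab))'
Walking through the pattern:
  Position 0: '(' -> group #1
  Position 2: '(' -> group #2
  Position 9: '(' -> group #3
  Position 12: '(' -> group #4
Total capturing groups: 4

4


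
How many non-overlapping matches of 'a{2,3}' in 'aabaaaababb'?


Pattern 'a{2,3}' matches between 2 and 3 consecutive a's (greedy).
String: 'aabaaaababb'
Finding runs of a's and applying greedy matching:
  Run at pos 0: 'aa' (length 2)
  Run at pos 3: 'aaaa' (length 4)
  Run at pos 8: 'a' (length 1)
Matches: ['aa', 'aaa']
Count: 2

2


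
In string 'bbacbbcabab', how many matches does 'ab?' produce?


Pattern 'ab?' matches 'a' optionally followed by 'b'.
String: 'bbacbbcabab'
Scanning left to right for 'a' then checking next char:
  Match 1: 'a' (a not followed by b)
  Match 2: 'ab' (a followed by b)
  Match 3: 'ab' (a followed by b)
Total matches: 3

3


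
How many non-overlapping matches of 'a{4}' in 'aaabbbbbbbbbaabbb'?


Pattern 'a{4}' matches exactly 4 consecutive a's (greedy, non-overlapping).
String: 'aaabbbbbbbbbaabbb'
Scanning for runs of a's:
  Run at pos 0: 'aaa' (length 3) -> 0 match(es)
  Run at pos 12: 'aa' (length 2) -> 0 match(es)
Matches found: []
Total: 0

0


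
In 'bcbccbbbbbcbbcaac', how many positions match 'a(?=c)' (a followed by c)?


Lookahead 'a(?=c)' matches 'a' only when followed by 'c'.
String: 'bcbccbbbbbcbbcaac'
Checking each position where char is 'a':
  pos 14: 'a' -> no (next='a')
  pos 15: 'a' -> MATCH (next='c')
Matching positions: [15]
Count: 1

1


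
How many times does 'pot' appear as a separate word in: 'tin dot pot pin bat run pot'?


Scanning each word for exact match 'pot':
  Word 1: 'tin' -> no
  Word 2: 'dot' -> no
  Word 3: 'pot' -> MATCH
  Word 4: 'pin' -> no
  Word 5: 'bat' -> no
  Word 6: 'run' -> no
  Word 7: 'pot' -> MATCH
Total matches: 2

2


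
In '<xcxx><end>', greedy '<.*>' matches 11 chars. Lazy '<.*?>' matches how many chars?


Greedy '<.*>' tries to match as MUCH as possible.
Lazy '<.*?>' tries to match as LITTLE as possible.

String: '<xcxx><end>'
Greedy '<.*>' starts at first '<' and extends to the LAST '>': '<xcxx><end>' (11 chars)
Lazy '<.*?>' starts at first '<' and stops at the FIRST '>': '<xcxx>' (6 chars)

6


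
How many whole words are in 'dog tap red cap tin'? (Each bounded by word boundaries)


Word boundaries (\b) mark the start/end of each word.
Text: 'dog tap red cap tin'
Splitting by whitespace:
  Word 1: 'dog'
  Word 2: 'tap'
  Word 3: 'red'
  Word 4: 'cap'
  Word 5: 'tin'
Total whole words: 5

5


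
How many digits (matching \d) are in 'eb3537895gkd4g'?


\d matches any digit 0-9.
Scanning 'eb3537895gkd4g':
  pos 2: '3' -> DIGIT
  pos 3: '5' -> DIGIT
  pos 4: '3' -> DIGIT
  pos 5: '7' -> DIGIT
  pos 6: '8' -> DIGIT
  pos 7: '9' -> DIGIT
  pos 8: '5' -> DIGIT
  pos 12: '4' -> DIGIT
Digits found: ['3', '5', '3', '7', '8', '9', '5', '4']
Total: 8

8


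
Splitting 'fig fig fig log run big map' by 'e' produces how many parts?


Splitting by 'e' breaks the string at each occurrence of the separator.
Text: 'fig fig fig log run big map'
Parts after split:
  Part 1: 'fig fig fig log run big map'
Total parts: 1

1


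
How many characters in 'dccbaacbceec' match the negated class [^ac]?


Negated class [^ac] matches any char NOT in {a, c}
Scanning 'dccbaacbceec':
  pos 0: 'd' -> MATCH
  pos 1: 'c' -> no (excluded)
  pos 2: 'c' -> no (excluded)
  pos 3: 'b' -> MATCH
  pos 4: 'a' -> no (excluded)
  pos 5: 'a' -> no (excluded)
  pos 6: 'c' -> no (excluded)
  pos 7: 'b' -> MATCH
  pos 8: 'c' -> no (excluded)
  pos 9: 'e' -> MATCH
  pos 10: 'e' -> MATCH
  pos 11: 'c' -> no (excluded)
Total matches: 5

5


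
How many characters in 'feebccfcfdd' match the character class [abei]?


Character class [abei] matches any of: {a, b, e, i}
Scanning string 'feebccfcfdd' character by character:
  pos 0: 'f' -> no
  pos 1: 'e' -> MATCH
  pos 2: 'e' -> MATCH
  pos 3: 'b' -> MATCH
  pos 4: 'c' -> no
  pos 5: 'c' -> no
  pos 6: 'f' -> no
  pos 7: 'c' -> no
  pos 8: 'f' -> no
  pos 9: 'd' -> no
  pos 10: 'd' -> no
Total matches: 3

3


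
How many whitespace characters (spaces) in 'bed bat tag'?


\s matches whitespace characters (spaces, tabs, etc.).
Text: 'bed bat tag'
This text has 3 words separated by spaces.
Number of spaces = number of words - 1 = 3 - 1 = 2

2


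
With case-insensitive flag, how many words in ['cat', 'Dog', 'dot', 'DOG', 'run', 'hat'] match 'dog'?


Case-insensitive matching: compare each word's lowercase form to 'dog'.
  'cat' -> lower='cat' -> no
  'Dog' -> lower='dog' -> MATCH
  'dot' -> lower='dot' -> no
  'DOG' -> lower='dog' -> MATCH
  'run' -> lower='run' -> no
  'hat' -> lower='hat' -> no
Matches: ['Dog', 'DOG']
Count: 2

2


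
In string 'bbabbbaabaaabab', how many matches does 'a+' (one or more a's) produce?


Pattern 'a+' matches one or more consecutive a's.
String: 'bbabbbaabaaabab'
Scanning for runs of a:
  Match 1: 'a' (length 1)
  Match 2: 'aa' (length 2)
  Match 3: 'aaa' (length 3)
  Match 4: 'a' (length 1)
Total matches: 4

4


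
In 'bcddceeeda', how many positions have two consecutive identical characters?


Looking for consecutive identical characters in 'bcddceeeda':
  pos 0-1: 'b' vs 'c' -> different
  pos 1-2: 'c' vs 'd' -> different
  pos 2-3: 'd' vs 'd' -> MATCH ('dd')
  pos 3-4: 'd' vs 'c' -> different
  pos 4-5: 'c' vs 'e' -> different
  pos 5-6: 'e' vs 'e' -> MATCH ('ee')
  pos 6-7: 'e' vs 'e' -> MATCH ('ee')
  pos 7-8: 'e' vs 'd' -> different
  pos 8-9: 'd' vs 'a' -> different
Consecutive identical pairs: ['dd', 'ee', 'ee']
Count: 3

3


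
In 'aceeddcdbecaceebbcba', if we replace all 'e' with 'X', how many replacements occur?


re.sub('e', 'X', text) replaces every occurrence of 'e' with 'X'.
Text: 'aceeddcdbecaceebbcba'
Scanning for 'e':
  pos 2: 'e' -> replacement #1
  pos 3: 'e' -> replacement #2
  pos 9: 'e' -> replacement #3
  pos 13: 'e' -> replacement #4
  pos 14: 'e' -> replacement #5
Total replacements: 5

5


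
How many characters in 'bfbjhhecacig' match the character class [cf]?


Character class [cf] matches any of: {c, f}
Scanning string 'bfbjhhecacig' character by character:
  pos 0: 'b' -> no
  pos 1: 'f' -> MATCH
  pos 2: 'b' -> no
  pos 3: 'j' -> no
  pos 4: 'h' -> no
  pos 5: 'h' -> no
  pos 6: 'e' -> no
  pos 7: 'c' -> MATCH
  pos 8: 'a' -> no
  pos 9: 'c' -> MATCH
  pos 10: 'i' -> no
  pos 11: 'g' -> no
Total matches: 3

3


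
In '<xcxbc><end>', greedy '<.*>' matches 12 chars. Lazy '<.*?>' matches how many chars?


Greedy '<.*>' tries to match as MUCH as possible.
Lazy '<.*?>' tries to match as LITTLE as possible.

String: '<xcxbc><end>'
Greedy '<.*>' starts at first '<' and extends to the LAST '>': '<xcxbc><end>' (12 chars)
Lazy '<.*?>' starts at first '<' and stops at the FIRST '>': '<xcxbc>' (7 chars)

7


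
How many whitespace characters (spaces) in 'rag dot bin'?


\s matches whitespace characters (spaces, tabs, etc.).
Text: 'rag dot bin'
This text has 3 words separated by spaces.
Number of spaces = number of words - 1 = 3 - 1 = 2

2


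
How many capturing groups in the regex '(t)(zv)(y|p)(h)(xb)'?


To count capturing groups, count each '(' that starts a group.
Pattern: '(t)(zv)(y|p)(h)(xb)'
Walking through the pattern:
  Position 0: '(' -> group #1
  Position 3: '(' -> group #2
  Position 7: '(' -> group #3
  Position 12: '(' -> group #4
  Position 15: '(' -> group #5
Total capturing groups: 5

5


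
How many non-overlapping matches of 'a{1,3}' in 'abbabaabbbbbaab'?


Pattern 'a{1,3}' matches between 1 and 3 consecutive a's (greedy).
String: 'abbabaabbbbbaab'
Finding runs of a's and applying greedy matching:
  Run at pos 0: 'a' (length 1)
  Run at pos 3: 'a' (length 1)
  Run at pos 5: 'aa' (length 2)
  Run at pos 12: 'aa' (length 2)
Matches: ['a', 'a', 'aa', 'aa']
Count: 4

4


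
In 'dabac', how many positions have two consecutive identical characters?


Looking for consecutive identical characters in 'dabac':
  pos 0-1: 'd' vs 'a' -> different
  pos 1-2: 'a' vs 'b' -> different
  pos 2-3: 'b' vs 'a' -> different
  pos 3-4: 'a' vs 'c' -> different
Consecutive identical pairs: []
Count: 0

0


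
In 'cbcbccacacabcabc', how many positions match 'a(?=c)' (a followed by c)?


Lookahead 'a(?=c)' matches 'a' only when followed by 'c'.
String: 'cbcbccacacabcabc'
Checking each position where char is 'a':
  pos 6: 'a' -> MATCH (next='c')
  pos 8: 'a' -> MATCH (next='c')
  pos 10: 'a' -> no (next='b')
  pos 13: 'a' -> no (next='b')
Matching positions: [6, 8]
Count: 2

2


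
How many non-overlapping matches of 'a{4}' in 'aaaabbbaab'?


Pattern 'a{4}' matches exactly 4 consecutive a's (greedy, non-overlapping).
String: 'aaaabbbaab'
Scanning for runs of a's:
  Run at pos 0: 'aaaa' (length 4) -> 1 match(es)
  Run at pos 7: 'aa' (length 2) -> 0 match(es)
Matches found: ['aaaa']
Total: 1

1


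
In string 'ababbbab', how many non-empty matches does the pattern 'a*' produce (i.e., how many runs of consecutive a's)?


Pattern 'a*' matches zero or more a's. We want non-empty runs of consecutive a's.
String: 'ababbbab'
Walking through the string to find runs of a's:
  Run 1: positions 0-0 -> 'a'
  Run 2: positions 2-2 -> 'a'
  Run 3: positions 6-6 -> 'a'
Non-empty runs found: ['a', 'a', 'a']
Count: 3

3


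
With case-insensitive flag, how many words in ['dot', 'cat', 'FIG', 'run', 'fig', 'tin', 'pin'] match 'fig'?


Case-insensitive matching: compare each word's lowercase form to 'fig'.
  'dot' -> lower='dot' -> no
  'cat' -> lower='cat' -> no
  'FIG' -> lower='fig' -> MATCH
  'run' -> lower='run' -> no
  'fig' -> lower='fig' -> MATCH
  'tin' -> lower='tin' -> no
  'pin' -> lower='pin' -> no
Matches: ['FIG', 'fig']
Count: 2

2


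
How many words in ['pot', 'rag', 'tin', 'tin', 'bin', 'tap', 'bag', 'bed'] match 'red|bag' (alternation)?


Alternation 'red|bag' matches either 'red' or 'bag'.
Checking each word:
  'pot' -> no
  'rag' -> no
  'tin' -> no
  'tin' -> no
  'bin' -> no
  'tap' -> no
  'bag' -> MATCH
  'bed' -> no
Matches: ['bag']
Count: 1

1


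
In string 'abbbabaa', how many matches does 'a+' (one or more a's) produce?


Pattern 'a+' matches one or more consecutive a's.
String: 'abbbabaa'
Scanning for runs of a:
  Match 1: 'a' (length 1)
  Match 2: 'a' (length 1)
  Match 3: 'aa' (length 2)
Total matches: 3

3


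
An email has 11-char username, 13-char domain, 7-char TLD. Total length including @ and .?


An email address has format: username@domain.tld
Username length: 11
'@' character: 1
Domain length: 13
'.' character: 1
TLD length: 7
Total = 11 + 1 + 13 + 1 + 7 = 33

33


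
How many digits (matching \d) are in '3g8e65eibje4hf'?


\d matches any digit 0-9.
Scanning '3g8e65eibje4hf':
  pos 0: '3' -> DIGIT
  pos 2: '8' -> DIGIT
  pos 4: '6' -> DIGIT
  pos 5: '5' -> DIGIT
  pos 11: '4' -> DIGIT
Digits found: ['3', '8', '6', '5', '4']
Total: 5

5


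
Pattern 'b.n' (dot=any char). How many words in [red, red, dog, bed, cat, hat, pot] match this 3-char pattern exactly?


Pattern 'b.n' means: starts with 'b', any single char, ends with 'n'.
Checking each word (must be exactly 3 chars):
  'red' (len=3): no
  'red' (len=3): no
  'dog' (len=3): no
  'bed' (len=3): no
  'cat' (len=3): no
  'hat' (len=3): no
  'pot' (len=3): no
Matching words: []
Total: 0

0


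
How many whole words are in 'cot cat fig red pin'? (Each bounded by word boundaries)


Word boundaries (\b) mark the start/end of each word.
Text: 'cot cat fig red pin'
Splitting by whitespace:
  Word 1: 'cot'
  Word 2: 'cat'
  Word 3: 'fig'
  Word 4: 'red'
  Word 5: 'pin'
Total whole words: 5

5


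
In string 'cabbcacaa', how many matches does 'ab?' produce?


Pattern 'ab?' matches 'a' optionally followed by 'b'.
String: 'cabbcacaa'
Scanning left to right for 'a' then checking next char:
  Match 1: 'ab' (a followed by b)
  Match 2: 'a' (a not followed by b)
  Match 3: 'a' (a not followed by b)
  Match 4: 'a' (a not followed by b)
Total matches: 4

4


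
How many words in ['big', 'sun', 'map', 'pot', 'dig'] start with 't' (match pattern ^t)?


Pattern ^t anchors to start of word. Check which words begin with 't':
  'big' -> no
  'sun' -> no
  'map' -> no
  'pot' -> no
  'dig' -> no
Matching words: []
Count: 0

0


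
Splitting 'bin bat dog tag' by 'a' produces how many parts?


Splitting by 'a' breaks the string at each occurrence of the separator.
Text: 'bin bat dog tag'
Parts after split:
  Part 1: 'bin b'
  Part 2: 't dog t'
  Part 3: 'g'
Total parts: 3

3


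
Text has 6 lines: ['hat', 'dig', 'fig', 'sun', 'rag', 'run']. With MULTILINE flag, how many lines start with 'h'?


With MULTILINE flag, ^ matches the start of each line.
Lines: ['hat', 'dig', 'fig', 'sun', 'rag', 'run']
Checking which lines start with 'h':
  Line 1: 'hat' -> MATCH
  Line 2: 'dig' -> no
  Line 3: 'fig' -> no
  Line 4: 'sun' -> no
  Line 5: 'rag' -> no
  Line 6: 'run' -> no
Matching lines: ['hat']
Count: 1

1


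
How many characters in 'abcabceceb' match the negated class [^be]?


Negated class [^be] matches any char NOT in {b, e}
Scanning 'abcabceceb':
  pos 0: 'a' -> MATCH
  pos 1: 'b' -> no (excluded)
  pos 2: 'c' -> MATCH
  pos 3: 'a' -> MATCH
  pos 4: 'b' -> no (excluded)
  pos 5: 'c' -> MATCH
  pos 6: 'e' -> no (excluded)
  pos 7: 'c' -> MATCH
  pos 8: 'e' -> no (excluded)
  pos 9: 'b' -> no (excluded)
Total matches: 5

5


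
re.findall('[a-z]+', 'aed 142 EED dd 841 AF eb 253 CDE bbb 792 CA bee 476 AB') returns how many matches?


Pattern '[a-z]+' finds one or more lowercase letters.
Text: 'aed 142 EED dd 841 AF eb 253 CDE bbb 792 CA bee 476 AB'
Scanning for matches:
  Match 1: 'aed'
  Match 2: 'dd'
  Match 3: 'eb'
  Match 4: 'bbb'
  Match 5: 'bee'
Total matches: 5

5


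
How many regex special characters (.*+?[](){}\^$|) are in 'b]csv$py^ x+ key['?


Regex special characters are: . * + ? [ ] ( ) { } \ ^ $ |
Scanning 'b]csv$py^ x+ key[':
  pos 1: ']' -> SPECIAL
  pos 5: '$' -> SPECIAL
  pos 8: '^' -> SPECIAL
  pos 11: '+' -> SPECIAL
  pos 16: '[' -> SPECIAL
Special chars found: [']', '$', '^', '+', '[']
Total: 5

5


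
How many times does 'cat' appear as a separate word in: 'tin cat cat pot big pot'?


Scanning each word for exact match 'cat':
  Word 1: 'tin' -> no
  Word 2: 'cat' -> MATCH
  Word 3: 'cat' -> MATCH
  Word 4: 'pot' -> no
  Word 5: 'big' -> no
  Word 6: 'pot' -> no
Total matches: 2

2


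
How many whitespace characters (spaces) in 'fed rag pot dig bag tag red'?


\s matches whitespace characters (spaces, tabs, etc.).
Text: 'fed rag pot dig bag tag red'
This text has 7 words separated by spaces.
Number of spaces = number of words - 1 = 7 - 1 = 6

6


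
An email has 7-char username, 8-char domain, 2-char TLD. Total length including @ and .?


An email address has format: username@domain.tld
Username length: 7
'@' character: 1
Domain length: 8
'.' character: 1
TLD length: 2
Total = 7 + 1 + 8 + 1 + 2 = 19

19


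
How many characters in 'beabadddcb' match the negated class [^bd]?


Negated class [^bd] matches any char NOT in {b, d}
Scanning 'beabadddcb':
  pos 0: 'b' -> no (excluded)
  pos 1: 'e' -> MATCH
  pos 2: 'a' -> MATCH
  pos 3: 'b' -> no (excluded)
  pos 4: 'a' -> MATCH
  pos 5: 'd' -> no (excluded)
  pos 6: 'd' -> no (excluded)
  pos 7: 'd' -> no (excluded)
  pos 8: 'c' -> MATCH
  pos 9: 'b' -> no (excluded)
Total matches: 4

4


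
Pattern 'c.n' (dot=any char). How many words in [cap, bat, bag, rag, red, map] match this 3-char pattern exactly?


Pattern 'c.n' means: starts with 'c', any single char, ends with 'n'.
Checking each word (must be exactly 3 chars):
  'cap' (len=3): no
  'bat' (len=3): no
  'bag' (len=3): no
  'rag' (len=3): no
  'red' (len=3): no
  'map' (len=3): no
Matching words: []
Total: 0

0


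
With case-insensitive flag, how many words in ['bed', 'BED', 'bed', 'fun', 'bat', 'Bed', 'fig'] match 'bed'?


Case-insensitive matching: compare each word's lowercase form to 'bed'.
  'bed' -> lower='bed' -> MATCH
  'BED' -> lower='bed' -> MATCH
  'bed' -> lower='bed' -> MATCH
  'fun' -> lower='fun' -> no
  'bat' -> lower='bat' -> no
  'Bed' -> lower='bed' -> MATCH
  'fig' -> lower='fig' -> no
Matches: ['bed', 'BED', 'bed', 'Bed']
Count: 4

4


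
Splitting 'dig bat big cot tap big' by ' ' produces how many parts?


Splitting by ' ' breaks the string at each occurrence of the separator.
Text: 'dig bat big cot tap big'
Parts after split:
  Part 1: 'dig'
  Part 2: 'bat'
  Part 3: 'big'
  Part 4: 'cot'
  Part 5: 'tap'
  Part 6: 'big'
Total parts: 6

6


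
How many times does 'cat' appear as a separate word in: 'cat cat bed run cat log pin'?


Scanning each word for exact match 'cat':
  Word 1: 'cat' -> MATCH
  Word 2: 'cat' -> MATCH
  Word 3: 'bed' -> no
  Word 4: 'run' -> no
  Word 5: 'cat' -> MATCH
  Word 6: 'log' -> no
  Word 7: 'pin' -> no
Total matches: 3

3


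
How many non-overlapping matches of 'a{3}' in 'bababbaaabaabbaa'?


Pattern 'a{3}' matches exactly 3 consecutive a's (greedy, non-overlapping).
String: 'bababbaaabaabbaa'
Scanning for runs of a's:
  Run at pos 1: 'a' (length 1) -> 0 match(es)
  Run at pos 3: 'a' (length 1) -> 0 match(es)
  Run at pos 6: 'aaa' (length 3) -> 1 match(es)
  Run at pos 10: 'aa' (length 2) -> 0 match(es)
  Run at pos 14: 'aa' (length 2) -> 0 match(es)
Matches found: ['aaa']
Total: 1

1


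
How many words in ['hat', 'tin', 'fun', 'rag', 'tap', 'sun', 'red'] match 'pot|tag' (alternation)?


Alternation 'pot|tag' matches either 'pot' or 'tag'.
Checking each word:
  'hat' -> no
  'tin' -> no
  'fun' -> no
  'rag' -> no
  'tap' -> no
  'sun' -> no
  'red' -> no
Matches: []
Count: 0

0


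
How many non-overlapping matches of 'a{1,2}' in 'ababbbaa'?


Pattern 'a{1,2}' matches between 1 and 2 consecutive a's (greedy).
String: 'ababbbaa'
Finding runs of a's and applying greedy matching:
  Run at pos 0: 'a' (length 1)
  Run at pos 2: 'a' (length 1)
  Run at pos 6: 'aa' (length 2)
Matches: ['a', 'a', 'aa']
Count: 3

3


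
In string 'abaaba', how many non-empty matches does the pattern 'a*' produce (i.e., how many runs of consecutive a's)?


Pattern 'a*' matches zero or more a's. We want non-empty runs of consecutive a's.
String: 'abaaba'
Walking through the string to find runs of a's:
  Run 1: positions 0-0 -> 'a'
  Run 2: positions 2-3 -> 'aa'
  Run 3: positions 5-5 -> 'a'
Non-empty runs found: ['a', 'aa', 'a']
Count: 3

3


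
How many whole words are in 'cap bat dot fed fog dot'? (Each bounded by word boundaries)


Word boundaries (\b) mark the start/end of each word.
Text: 'cap bat dot fed fog dot'
Splitting by whitespace:
  Word 1: 'cap'
  Word 2: 'bat'
  Word 3: 'dot'
  Word 4: 'fed'
  Word 5: 'fog'
  Word 6: 'dot'
Total whole words: 6

6


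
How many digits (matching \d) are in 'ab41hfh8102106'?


\d matches any digit 0-9.
Scanning 'ab41hfh8102106':
  pos 2: '4' -> DIGIT
  pos 3: '1' -> DIGIT
  pos 7: '8' -> DIGIT
  pos 8: '1' -> DIGIT
  pos 9: '0' -> DIGIT
  pos 10: '2' -> DIGIT
  pos 11: '1' -> DIGIT
  pos 12: '0' -> DIGIT
  pos 13: '6' -> DIGIT
Digits found: ['4', '1', '8', '1', '0', '2', '1', '0', '6']
Total: 9

9


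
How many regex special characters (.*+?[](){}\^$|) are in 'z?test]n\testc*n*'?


Regex special characters are: . * + ? [ ] ( ) { } \ ^ $ |
Scanning 'z?test]n\testc*n*':
  pos 1: '?' -> SPECIAL
  pos 6: ']' -> SPECIAL
  pos 8: '\' -> SPECIAL
  pos 14: '*' -> SPECIAL
  pos 16: '*' -> SPECIAL
Special chars found: ['?', ']', '\\', '*', '*']
Total: 5

5


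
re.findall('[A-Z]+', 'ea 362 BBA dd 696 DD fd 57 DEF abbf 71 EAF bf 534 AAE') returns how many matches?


Pattern '[A-Z]+' finds one or more uppercase letters.
Text: 'ea 362 BBA dd 696 DD fd 57 DEF abbf 71 EAF bf 534 AAE'
Scanning for matches:
  Match 1: 'BBA'
  Match 2: 'DD'
  Match 3: 'DEF'
  Match 4: 'EAF'
  Match 5: 'AAE'
Total matches: 5

5


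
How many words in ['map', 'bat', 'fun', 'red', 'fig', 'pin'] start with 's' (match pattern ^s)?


Pattern ^s anchors to start of word. Check which words begin with 's':
  'map' -> no
  'bat' -> no
  'fun' -> no
  'red' -> no
  'fig' -> no
  'pin' -> no
Matching words: []
Count: 0

0


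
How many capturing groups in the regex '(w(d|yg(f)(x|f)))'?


To count capturing groups, count each '(' that starts a group.
Pattern: '(w(d|yg(f)(x|f)))'
Walking through the pattern:
  Position 0: '(' -> group #1
  Position 2: '(' -> group #2
  Position 7: '(' -> group #3
  Position 10: '(' -> group #4
Total capturing groups: 4

4


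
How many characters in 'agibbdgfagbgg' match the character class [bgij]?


Character class [bgij] matches any of: {b, g, i, j}
Scanning string 'agibbdgfagbgg' character by character:
  pos 0: 'a' -> no
  pos 1: 'g' -> MATCH
  pos 2: 'i' -> MATCH
  pos 3: 'b' -> MATCH
  pos 4: 'b' -> MATCH
  pos 5: 'd' -> no
  pos 6: 'g' -> MATCH
  pos 7: 'f' -> no
  pos 8: 'a' -> no
  pos 9: 'g' -> MATCH
  pos 10: 'b' -> MATCH
  pos 11: 'g' -> MATCH
  pos 12: 'g' -> MATCH
Total matches: 9

9


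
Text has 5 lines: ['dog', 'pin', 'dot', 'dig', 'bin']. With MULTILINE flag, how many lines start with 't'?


With MULTILINE flag, ^ matches the start of each line.
Lines: ['dog', 'pin', 'dot', 'dig', 'bin']
Checking which lines start with 't':
  Line 1: 'dog' -> no
  Line 2: 'pin' -> no
  Line 3: 'dot' -> no
  Line 4: 'dig' -> no
  Line 5: 'bin' -> no
Matching lines: []
Count: 0

0


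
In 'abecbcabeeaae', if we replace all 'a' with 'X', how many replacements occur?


re.sub('a', 'X', text) replaces every occurrence of 'a' with 'X'.
Text: 'abecbcabeeaae'
Scanning for 'a':
  pos 0: 'a' -> replacement #1
  pos 6: 'a' -> replacement #2
  pos 10: 'a' -> replacement #3
  pos 11: 'a' -> replacement #4
Total replacements: 4

4


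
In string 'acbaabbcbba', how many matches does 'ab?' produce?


Pattern 'ab?' matches 'a' optionally followed by 'b'.
String: 'acbaabbcbba'
Scanning left to right for 'a' then checking next char:
  Match 1: 'a' (a not followed by b)
  Match 2: 'a' (a not followed by b)
  Match 3: 'ab' (a followed by b)
  Match 4: 'a' (a not followed by b)
Total matches: 4

4


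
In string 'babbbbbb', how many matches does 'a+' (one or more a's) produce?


Pattern 'a+' matches one or more consecutive a's.
String: 'babbbbbb'
Scanning for runs of a:
  Match 1: 'a' (length 1)
Total matches: 1

1


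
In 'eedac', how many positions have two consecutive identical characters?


Looking for consecutive identical characters in 'eedac':
  pos 0-1: 'e' vs 'e' -> MATCH ('ee')
  pos 1-2: 'e' vs 'd' -> different
  pos 2-3: 'd' vs 'a' -> different
  pos 3-4: 'a' vs 'c' -> different
Consecutive identical pairs: ['ee']
Count: 1

1


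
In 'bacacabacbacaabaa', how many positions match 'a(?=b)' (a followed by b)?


Lookahead 'a(?=b)' matches 'a' only when followed by 'b'.
String: 'bacacabacbacaabaa'
Checking each position where char is 'a':
  pos 1: 'a' -> no (next='c')
  pos 3: 'a' -> no (next='c')
  pos 5: 'a' -> MATCH (next='b')
  pos 7: 'a' -> no (next='c')
  pos 10: 'a' -> no (next='c')
  pos 12: 'a' -> no (next='a')
  pos 13: 'a' -> MATCH (next='b')
  pos 15: 'a' -> no (next='a')
Matching positions: [5, 13]
Count: 2

2


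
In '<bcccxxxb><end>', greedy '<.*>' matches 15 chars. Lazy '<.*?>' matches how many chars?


Greedy '<.*>' tries to match as MUCH as possible.
Lazy '<.*?>' tries to match as LITTLE as possible.

String: '<bcccxxxb><end>'
Greedy '<.*>' starts at first '<' and extends to the LAST '>': '<bcccxxxb><end>' (15 chars)
Lazy '<.*?>' starts at first '<' and stops at the FIRST '>': '<bcccxxxb>' (10 chars)

10


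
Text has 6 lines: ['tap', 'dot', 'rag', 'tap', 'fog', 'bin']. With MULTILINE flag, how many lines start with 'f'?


With MULTILINE flag, ^ matches the start of each line.
Lines: ['tap', 'dot', 'rag', 'tap', 'fog', 'bin']
Checking which lines start with 'f':
  Line 1: 'tap' -> no
  Line 2: 'dot' -> no
  Line 3: 'rag' -> no
  Line 4: 'tap' -> no
  Line 5: 'fog' -> MATCH
  Line 6: 'bin' -> no
Matching lines: ['fog']
Count: 1

1


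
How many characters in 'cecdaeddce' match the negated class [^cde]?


Negated class [^cde] matches any char NOT in {c, d, e}
Scanning 'cecdaeddce':
  pos 0: 'c' -> no (excluded)
  pos 1: 'e' -> no (excluded)
  pos 2: 'c' -> no (excluded)
  pos 3: 'd' -> no (excluded)
  pos 4: 'a' -> MATCH
  pos 5: 'e' -> no (excluded)
  pos 6: 'd' -> no (excluded)
  pos 7: 'd' -> no (excluded)
  pos 8: 'c' -> no (excluded)
  pos 9: 'e' -> no (excluded)
Total matches: 1

1


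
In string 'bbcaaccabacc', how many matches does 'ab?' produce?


Pattern 'ab?' matches 'a' optionally followed by 'b'.
String: 'bbcaaccabacc'
Scanning left to right for 'a' then checking next char:
  Match 1: 'a' (a not followed by b)
  Match 2: 'a' (a not followed by b)
  Match 3: 'ab' (a followed by b)
  Match 4: 'a' (a not followed by b)
Total matches: 4

4


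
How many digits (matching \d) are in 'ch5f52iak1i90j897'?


\d matches any digit 0-9.
Scanning 'ch5f52iak1i90j897':
  pos 2: '5' -> DIGIT
  pos 4: '5' -> DIGIT
  pos 5: '2' -> DIGIT
  pos 9: '1' -> DIGIT
  pos 11: '9' -> DIGIT
  pos 12: '0' -> DIGIT
  pos 14: '8' -> DIGIT
  pos 15: '9' -> DIGIT
  pos 16: '7' -> DIGIT
Digits found: ['5', '5', '2', '1', '9', '0', '8', '9', '7']
Total: 9

9


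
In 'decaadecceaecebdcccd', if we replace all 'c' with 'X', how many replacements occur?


re.sub('c', 'X', text) replaces every occurrence of 'c' with 'X'.
Text: 'decaadecceaecebdcccd'
Scanning for 'c':
  pos 2: 'c' -> replacement #1
  pos 7: 'c' -> replacement #2
  pos 8: 'c' -> replacement #3
  pos 12: 'c' -> replacement #4
  pos 16: 'c' -> replacement #5
  pos 17: 'c' -> replacement #6
  pos 18: 'c' -> replacement #7
Total replacements: 7

7


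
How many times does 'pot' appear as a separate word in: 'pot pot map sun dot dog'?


Scanning each word for exact match 'pot':
  Word 1: 'pot' -> MATCH
  Word 2: 'pot' -> MATCH
  Word 3: 'map' -> no
  Word 4: 'sun' -> no
  Word 5: 'dot' -> no
  Word 6: 'dog' -> no
Total matches: 2

2


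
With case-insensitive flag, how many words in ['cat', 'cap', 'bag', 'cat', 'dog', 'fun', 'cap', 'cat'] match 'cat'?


Case-insensitive matching: compare each word's lowercase form to 'cat'.
  'cat' -> lower='cat' -> MATCH
  'cap' -> lower='cap' -> no
  'bag' -> lower='bag' -> no
  'cat' -> lower='cat' -> MATCH
  'dog' -> lower='dog' -> no
  'fun' -> lower='fun' -> no
  'cap' -> lower='cap' -> no
  'cat' -> lower='cat' -> MATCH
Matches: ['cat', 'cat', 'cat']
Count: 3

3


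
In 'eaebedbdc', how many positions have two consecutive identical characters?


Looking for consecutive identical characters in 'eaebedbdc':
  pos 0-1: 'e' vs 'a' -> different
  pos 1-2: 'a' vs 'e' -> different
  pos 2-3: 'e' vs 'b' -> different
  pos 3-4: 'b' vs 'e' -> different
  pos 4-5: 'e' vs 'd' -> different
  pos 5-6: 'd' vs 'b' -> different
  pos 6-7: 'b' vs 'd' -> different
  pos 7-8: 'd' vs 'c' -> different
Consecutive identical pairs: []
Count: 0

0


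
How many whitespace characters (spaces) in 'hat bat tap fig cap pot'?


\s matches whitespace characters (spaces, tabs, etc.).
Text: 'hat bat tap fig cap pot'
This text has 6 words separated by spaces.
Number of spaces = number of words - 1 = 6 - 1 = 5

5


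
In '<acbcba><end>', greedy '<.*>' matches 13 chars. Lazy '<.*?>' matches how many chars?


Greedy '<.*>' tries to match as MUCH as possible.
Lazy '<.*?>' tries to match as LITTLE as possible.

String: '<acbcba><end>'
Greedy '<.*>' starts at first '<' and extends to the LAST '>': '<acbcba><end>' (13 chars)
Lazy '<.*?>' starts at first '<' and stops at the FIRST '>': '<acbcba>' (8 chars)

8


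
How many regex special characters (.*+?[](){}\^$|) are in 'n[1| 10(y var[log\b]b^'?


Regex special characters are: . * + ? [ ] ( ) { } \ ^ $ |
Scanning 'n[1| 10(y var[log\b]b^':
  pos 1: '[' -> SPECIAL
  pos 3: '|' -> SPECIAL
  pos 7: '(' -> SPECIAL
  pos 13: '[' -> SPECIAL
  pos 17: '\' -> SPECIAL
  pos 19: ']' -> SPECIAL
  pos 21: '^' -> SPECIAL
Special chars found: ['[', '|', '(', '[', '\\', ']', '^']
Total: 7

7


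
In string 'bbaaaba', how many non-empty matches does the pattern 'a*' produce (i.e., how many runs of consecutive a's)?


Pattern 'a*' matches zero or more a's. We want non-empty runs of consecutive a's.
String: 'bbaaaba'
Walking through the string to find runs of a's:
  Run 1: positions 2-4 -> 'aaa'
  Run 2: positions 6-6 -> 'a'
Non-empty runs found: ['aaa', 'a']
Count: 2

2


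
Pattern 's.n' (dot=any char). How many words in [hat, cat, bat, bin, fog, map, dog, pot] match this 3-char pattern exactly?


Pattern 's.n' means: starts with 's', any single char, ends with 'n'.
Checking each word (must be exactly 3 chars):
  'hat' (len=3): no
  'cat' (len=3): no
  'bat' (len=3): no
  'bin' (len=3): no
  'fog' (len=3): no
  'map' (len=3): no
  'dog' (len=3): no
  'pot' (len=3): no
Matching words: []
Total: 0

0
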